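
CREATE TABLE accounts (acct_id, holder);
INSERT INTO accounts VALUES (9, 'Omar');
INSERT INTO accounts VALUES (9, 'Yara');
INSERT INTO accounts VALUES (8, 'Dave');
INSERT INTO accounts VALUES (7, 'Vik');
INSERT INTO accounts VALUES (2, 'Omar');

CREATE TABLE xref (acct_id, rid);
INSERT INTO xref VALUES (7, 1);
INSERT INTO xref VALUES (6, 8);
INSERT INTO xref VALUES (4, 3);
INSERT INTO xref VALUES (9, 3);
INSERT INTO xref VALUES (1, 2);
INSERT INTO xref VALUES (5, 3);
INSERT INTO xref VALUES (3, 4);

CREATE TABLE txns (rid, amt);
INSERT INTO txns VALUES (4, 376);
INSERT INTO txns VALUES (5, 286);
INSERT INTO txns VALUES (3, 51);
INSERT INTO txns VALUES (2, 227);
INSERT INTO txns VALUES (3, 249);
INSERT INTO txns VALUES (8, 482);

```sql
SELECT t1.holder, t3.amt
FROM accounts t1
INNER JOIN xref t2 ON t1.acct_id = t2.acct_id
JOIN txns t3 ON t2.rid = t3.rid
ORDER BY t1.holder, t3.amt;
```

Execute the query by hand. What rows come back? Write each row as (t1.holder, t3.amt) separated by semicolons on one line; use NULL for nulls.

(Omar, 51); (Omar, 249); (Yara, 51); (Yara, 249)

Step 1 — t1 INNER JOIN t2 on acct_id → 3 row(s).
Then INNER JOIN `txns t3` on rid: keep only rows whose t2.rid appears in t3.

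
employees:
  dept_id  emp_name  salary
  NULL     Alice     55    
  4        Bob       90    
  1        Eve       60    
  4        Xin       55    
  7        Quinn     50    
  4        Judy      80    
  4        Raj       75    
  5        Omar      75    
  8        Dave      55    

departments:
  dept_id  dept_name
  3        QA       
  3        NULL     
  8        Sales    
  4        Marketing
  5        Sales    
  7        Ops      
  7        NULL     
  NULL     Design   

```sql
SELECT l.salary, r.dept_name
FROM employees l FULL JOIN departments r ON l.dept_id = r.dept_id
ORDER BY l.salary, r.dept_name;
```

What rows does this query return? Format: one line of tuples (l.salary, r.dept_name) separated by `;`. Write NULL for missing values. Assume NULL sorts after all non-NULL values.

(50, Ops); (50, NULL); (55, Marketing); (55, Sales); (55, NULL); (60, NULL); (75, Marketing); (75, Sales); (80, Marketing); (90, Marketing); (NULL, Design); (NULL, QA); (NULL, NULL)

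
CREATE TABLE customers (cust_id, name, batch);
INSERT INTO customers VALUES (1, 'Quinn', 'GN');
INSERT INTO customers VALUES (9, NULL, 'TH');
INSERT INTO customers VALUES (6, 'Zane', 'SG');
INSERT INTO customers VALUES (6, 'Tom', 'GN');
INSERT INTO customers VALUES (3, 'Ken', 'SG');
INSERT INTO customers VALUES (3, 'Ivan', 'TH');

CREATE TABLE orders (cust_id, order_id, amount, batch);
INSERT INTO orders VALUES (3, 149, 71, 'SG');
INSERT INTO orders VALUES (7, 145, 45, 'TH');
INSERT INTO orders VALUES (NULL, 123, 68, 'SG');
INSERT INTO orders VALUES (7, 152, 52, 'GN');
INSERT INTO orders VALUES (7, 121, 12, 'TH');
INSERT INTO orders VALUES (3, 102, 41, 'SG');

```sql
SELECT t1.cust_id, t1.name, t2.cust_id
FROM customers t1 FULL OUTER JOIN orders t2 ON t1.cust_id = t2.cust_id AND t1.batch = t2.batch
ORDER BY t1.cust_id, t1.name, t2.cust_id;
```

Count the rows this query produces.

FULL OUTER JOIN keeps every row from both sides; unmatched rows get NULL for the other side's columns.
Matching on t1.cust_id = t2.cust_id AND t1.batch = t2.batch. A NULL in a compared column never satisfies the condition.
- t1 row (cust_id=1, batch=GN): no match → kept, t2 columns NULL.
- t1 row (cust_id=9, batch=TH): no match → kept, t2 columns NULL.
- t1 row (cust_id=6, batch=SG): no match → kept, t2 columns NULL.
- t1 row (cust_id=6, batch=GN): no match → kept, t2 columns NULL.
- t1 row (cust_id=3, batch=SG): matches 2 t2 row(s) → 2 output row(s).
- t1 row (cust_id=3, batch=TH): no match → kept, t2 columns NULL.
- 4 row(s) from t2 found no t1 partner → padded with NULL.
Total: 2 matched + 9 padded = 11 rows.

11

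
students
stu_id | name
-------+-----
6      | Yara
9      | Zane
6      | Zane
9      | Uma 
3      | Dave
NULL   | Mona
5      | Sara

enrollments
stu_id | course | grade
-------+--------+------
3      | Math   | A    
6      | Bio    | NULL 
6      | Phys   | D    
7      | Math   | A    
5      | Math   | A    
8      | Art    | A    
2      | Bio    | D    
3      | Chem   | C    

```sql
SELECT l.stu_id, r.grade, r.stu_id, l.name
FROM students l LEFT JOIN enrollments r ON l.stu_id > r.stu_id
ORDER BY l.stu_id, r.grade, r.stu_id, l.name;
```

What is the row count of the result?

29

LEFT JOIN keeps every row from `students`; unmatched rows get NULL for `enrollments`'s columns.
Matching on l.stu_id > r.stu_id. A NULL in a compared column never satisfies the condition.
Matched pairs: 28; unmatched l rows kept: 1.
Total: 28 matched + 1 padded = 29 rows.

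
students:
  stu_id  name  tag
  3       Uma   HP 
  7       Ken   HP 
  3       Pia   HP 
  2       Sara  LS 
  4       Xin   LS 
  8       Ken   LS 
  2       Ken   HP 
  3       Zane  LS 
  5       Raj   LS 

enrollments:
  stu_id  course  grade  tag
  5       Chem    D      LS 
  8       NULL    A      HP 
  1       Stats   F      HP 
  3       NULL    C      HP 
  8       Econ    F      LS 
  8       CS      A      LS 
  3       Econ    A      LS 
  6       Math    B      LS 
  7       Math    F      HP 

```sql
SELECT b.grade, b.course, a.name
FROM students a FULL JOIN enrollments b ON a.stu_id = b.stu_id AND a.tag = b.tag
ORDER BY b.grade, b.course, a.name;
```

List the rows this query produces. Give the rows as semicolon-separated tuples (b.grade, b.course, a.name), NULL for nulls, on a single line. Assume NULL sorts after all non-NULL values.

FULL OUTER JOIN keeps every row from both sides; unmatched rows get NULL for the other side's columns.
Matching on a.stu_id = b.stu_id AND a.tag = b.tag.
Matched pairs: 7; unmatched a rows kept: 3; unmatched b rows kept: 3.

(A, CS, Ken); (A, Econ, Zane); (A, NULL, NULL); (B, Math, NULL); (C, NULL, Pia); (C, NULL, Uma); (D, Chem, Raj); (F, Econ, Ken); (F, Math, Ken); (F, Stats, NULL); (NULL, NULL, Ken); (NULL, NULL, Sara); (NULL, NULL, Xin)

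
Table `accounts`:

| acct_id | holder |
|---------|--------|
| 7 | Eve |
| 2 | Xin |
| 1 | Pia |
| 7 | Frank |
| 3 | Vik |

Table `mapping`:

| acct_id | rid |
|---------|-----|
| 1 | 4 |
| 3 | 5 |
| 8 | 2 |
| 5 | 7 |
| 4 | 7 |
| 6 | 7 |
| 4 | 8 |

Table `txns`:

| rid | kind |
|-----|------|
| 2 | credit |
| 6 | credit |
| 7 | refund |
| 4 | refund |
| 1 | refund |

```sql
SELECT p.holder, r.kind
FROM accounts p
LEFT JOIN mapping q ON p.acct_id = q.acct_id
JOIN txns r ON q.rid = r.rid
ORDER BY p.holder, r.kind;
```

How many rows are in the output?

Evaluate left to right. First `accounts p LEFT JOIN mapping q` on acct_id: 5 row(s).
Then INNER JOIN `txns r` on rid: keep only rows whose q.rid appears in r.
Result: 1 row(s).

1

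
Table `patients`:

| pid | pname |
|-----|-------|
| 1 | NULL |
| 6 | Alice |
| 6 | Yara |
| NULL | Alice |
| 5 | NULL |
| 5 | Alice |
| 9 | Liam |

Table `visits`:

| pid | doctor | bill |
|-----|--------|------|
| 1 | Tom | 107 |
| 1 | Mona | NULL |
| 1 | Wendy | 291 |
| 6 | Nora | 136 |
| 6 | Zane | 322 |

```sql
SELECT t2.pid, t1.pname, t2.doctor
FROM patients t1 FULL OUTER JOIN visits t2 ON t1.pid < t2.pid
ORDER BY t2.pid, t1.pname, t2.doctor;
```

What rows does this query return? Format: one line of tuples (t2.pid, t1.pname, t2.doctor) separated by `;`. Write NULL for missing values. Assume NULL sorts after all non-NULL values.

(1, NULL, Mona); (1, NULL, Tom); (1, NULL, Wendy); (6, Alice, Nora); (6, Alice, Zane); (6, NULL, Nora); (6, NULL, Nora); (6, NULL, Zane); (6, NULL, Zane); (NULL, Alice, NULL); (NULL, Alice, NULL); (NULL, Liam, NULL); (NULL, Yara, NULL)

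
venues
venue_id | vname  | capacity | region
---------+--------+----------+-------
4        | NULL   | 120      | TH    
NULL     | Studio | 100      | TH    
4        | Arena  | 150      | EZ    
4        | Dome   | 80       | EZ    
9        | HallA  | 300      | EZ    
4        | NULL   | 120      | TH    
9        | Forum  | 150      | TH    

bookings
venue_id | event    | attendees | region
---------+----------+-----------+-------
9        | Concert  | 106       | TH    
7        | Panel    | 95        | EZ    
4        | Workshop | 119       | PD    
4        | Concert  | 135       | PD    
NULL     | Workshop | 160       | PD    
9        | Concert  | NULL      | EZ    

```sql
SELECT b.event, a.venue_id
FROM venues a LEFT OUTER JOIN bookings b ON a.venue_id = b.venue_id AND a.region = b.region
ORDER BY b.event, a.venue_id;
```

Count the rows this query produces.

LEFT JOIN keeps every row from `venues`; unmatched rows get NULL for `bookings`'s columns.
Matching on a.venue_id = b.venue_id AND a.region = b.region. A NULL in a compared column never satisfies the condition.
- venue_id=4, region=TH: no b row matches, row kept with b columns NULL.
- venue_id=NULL, region=TH: no b row matches, row kept with b columns NULL.
- venue_id=4, region=EZ: no b row matches, row kept with b columns NULL.
- venue_id=4, region=EZ: no b row matches, row kept with b columns NULL.
- venue_id=9, region=EZ: 1 matching b row(s), so 1 row(s) emitted.
- venue_id=4, region=TH: no b row matches, row kept with b columns NULL.
- venue_id=9, region=TH: 1 matching b row(s), so 1 row(s) emitted.
Total: 2 matched + 5 padded = 7 rows.

7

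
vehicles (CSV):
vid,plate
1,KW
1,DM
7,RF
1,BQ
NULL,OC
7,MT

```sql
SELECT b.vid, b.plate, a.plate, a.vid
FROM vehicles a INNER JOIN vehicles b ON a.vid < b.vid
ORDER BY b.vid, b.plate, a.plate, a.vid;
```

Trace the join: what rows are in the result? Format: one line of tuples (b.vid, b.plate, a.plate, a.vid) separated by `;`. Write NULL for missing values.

(7, MT, BQ, 1); (7, MT, DM, 1); (7, MT, KW, 1); (7, RF, BQ, 1); (7, RF, DM, 1); (7, RF, KW, 1)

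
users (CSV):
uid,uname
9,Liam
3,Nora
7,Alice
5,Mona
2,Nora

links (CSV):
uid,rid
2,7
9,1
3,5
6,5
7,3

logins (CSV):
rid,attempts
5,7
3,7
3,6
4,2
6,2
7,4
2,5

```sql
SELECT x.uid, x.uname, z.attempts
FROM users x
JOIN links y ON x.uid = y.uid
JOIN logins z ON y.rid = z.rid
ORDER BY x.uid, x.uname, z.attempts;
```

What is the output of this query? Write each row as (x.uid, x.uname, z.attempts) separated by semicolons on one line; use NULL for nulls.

Evaluate left to right. First `users x INNER JOIN links y` on uid: 4 row(s).
Then INNER JOIN `logins z` on rid: keep only rows whose y.rid appears in z.

(2, Nora, 4); (3, Nora, 7); (7, Alice, 6); (7, Alice, 7)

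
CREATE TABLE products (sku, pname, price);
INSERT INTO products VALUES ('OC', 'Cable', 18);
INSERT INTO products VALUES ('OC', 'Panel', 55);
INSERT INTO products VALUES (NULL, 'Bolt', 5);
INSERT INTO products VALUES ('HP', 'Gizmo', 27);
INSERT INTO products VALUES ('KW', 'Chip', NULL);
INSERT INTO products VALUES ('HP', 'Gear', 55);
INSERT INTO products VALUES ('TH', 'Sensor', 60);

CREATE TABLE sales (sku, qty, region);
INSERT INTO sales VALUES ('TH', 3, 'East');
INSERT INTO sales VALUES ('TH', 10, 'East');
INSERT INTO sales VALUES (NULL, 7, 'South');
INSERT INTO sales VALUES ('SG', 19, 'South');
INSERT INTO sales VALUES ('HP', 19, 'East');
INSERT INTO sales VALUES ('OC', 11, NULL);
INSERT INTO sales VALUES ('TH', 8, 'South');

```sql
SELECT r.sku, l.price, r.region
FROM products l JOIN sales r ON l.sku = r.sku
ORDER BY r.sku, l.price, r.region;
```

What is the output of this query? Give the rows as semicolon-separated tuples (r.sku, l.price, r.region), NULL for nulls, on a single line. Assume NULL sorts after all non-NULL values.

(HP, 27, East); (HP, 55, East); (OC, 18, NULL); (OC, 55, NULL); (TH, 60, East); (TH, 60, East); (TH, 60, South)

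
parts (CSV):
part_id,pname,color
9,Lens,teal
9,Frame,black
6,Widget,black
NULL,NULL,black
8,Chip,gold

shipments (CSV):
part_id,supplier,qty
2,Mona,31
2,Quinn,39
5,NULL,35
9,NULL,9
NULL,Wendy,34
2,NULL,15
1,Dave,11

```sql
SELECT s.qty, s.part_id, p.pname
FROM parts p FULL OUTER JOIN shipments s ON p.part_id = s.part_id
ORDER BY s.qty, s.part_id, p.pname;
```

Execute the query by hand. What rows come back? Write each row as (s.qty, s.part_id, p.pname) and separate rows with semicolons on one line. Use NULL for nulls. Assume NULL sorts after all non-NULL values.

(9, 9, Frame); (9, 9, Lens); (11, 1, NULL); (15, 2, NULL); (31, 2, NULL); (34, NULL, NULL); (35, 5, NULL); (39, 2, NULL); (NULL, NULL, Chip); (NULL, NULL, Widget); (NULL, NULL, NULL)

FULL OUTER JOIN keeps every row from both sides; unmatched rows get NULL for the other side's columns.
Matching on p.part_id = s.part_id. A NULL in a compared column never satisfies the condition.
- p (part_id=9) pairs with 1 row(s) of s.
- p (part_id=9) pairs with 1 row(s) of s.
- p (part_id=6) has no partner → padded with NULL.
- p (part_id=NULL) has no partner → padded with NULL.
- p (part_id=8) has no partner → padded with NULL.
- plus 6 unmatched s row(s), each kept with NULL p columns.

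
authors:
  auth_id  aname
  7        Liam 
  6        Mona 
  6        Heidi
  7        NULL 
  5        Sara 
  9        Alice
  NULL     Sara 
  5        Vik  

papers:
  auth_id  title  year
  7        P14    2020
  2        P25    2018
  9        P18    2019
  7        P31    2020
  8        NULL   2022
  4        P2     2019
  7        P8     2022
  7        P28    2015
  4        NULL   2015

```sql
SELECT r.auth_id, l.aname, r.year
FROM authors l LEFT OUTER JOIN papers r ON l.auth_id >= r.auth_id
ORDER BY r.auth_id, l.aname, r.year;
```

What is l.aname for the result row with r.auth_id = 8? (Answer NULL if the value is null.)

Alice

LEFT JOIN keeps every row from `authors`; unmatched rows get NULL for `papers`'s columns.
Matching on l.auth_id >= r.auth_id. A NULL in a compared column never satisfies the condition.
- auth_id=7: 7 matching r row(s), so 7 row(s) emitted.
- auth_id=6: 3 matching r row(s), so 3 row(s) emitted.
- auth_id=6: 3 matching r row(s), so 3 row(s) emitted.
- auth_id=7: 7 matching r row(s), so 7 row(s) emitted.
- auth_id=5: 3 matching r row(s), so 3 row(s) emitted.
- auth_id=9: 9 matching r row(s), so 9 row(s) emitted.
- auth_id=NULL: no r row matches, row kept with r columns NULL.
- auth_id=5: 3 matching r row(s), so 3 row(s) emitted.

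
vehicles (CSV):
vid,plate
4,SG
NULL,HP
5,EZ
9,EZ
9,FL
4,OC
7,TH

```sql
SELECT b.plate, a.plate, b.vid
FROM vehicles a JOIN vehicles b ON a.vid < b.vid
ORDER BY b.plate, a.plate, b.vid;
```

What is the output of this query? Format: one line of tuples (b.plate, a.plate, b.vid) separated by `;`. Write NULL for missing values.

(EZ, EZ, 9); (EZ, OC, 5); (EZ, OC, 9); (EZ, SG, 5); (EZ, SG, 9); (EZ, TH, 9); (FL, EZ, 9); (FL, OC, 9); (FL, SG, 9); (FL, TH, 9); (TH, EZ, 7); (TH, OC, 7); (TH, SG, 7)

INNER JOIN keeps only pairs where the ON condition holds.
Matching on a.vid < b.vid. A NULL in a compared column never satisfies the condition.
Matched pairs: 13.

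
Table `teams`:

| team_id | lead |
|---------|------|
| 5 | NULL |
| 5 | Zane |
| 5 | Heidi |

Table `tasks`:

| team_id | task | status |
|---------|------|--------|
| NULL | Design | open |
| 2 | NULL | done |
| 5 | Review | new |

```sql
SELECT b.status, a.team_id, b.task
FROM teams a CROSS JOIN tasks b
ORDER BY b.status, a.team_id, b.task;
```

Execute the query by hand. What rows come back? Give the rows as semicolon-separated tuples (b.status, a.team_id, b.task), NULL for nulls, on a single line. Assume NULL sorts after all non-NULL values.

CROSS JOIN pairs every row of `teams` with every row of `tasks`: 3 × 3 = 9 rows.
After projecting and ordering:
b.status | a.team_id | b.task
done | 5 | NULL
done | 5 | NULL
done | 5 | NULL
new | 5 | Review
new | 5 | Review
new | 5 | Review
open | 5 | Design
open | 5 | Design
open | 5 | Design

(done, 5, NULL); (done, 5, NULL); (done, 5, NULL); (new, 5, Review); (new, 5, Review); (new, 5, Review); (open, 5, Design); (open, 5, Design); (open, 5, Design)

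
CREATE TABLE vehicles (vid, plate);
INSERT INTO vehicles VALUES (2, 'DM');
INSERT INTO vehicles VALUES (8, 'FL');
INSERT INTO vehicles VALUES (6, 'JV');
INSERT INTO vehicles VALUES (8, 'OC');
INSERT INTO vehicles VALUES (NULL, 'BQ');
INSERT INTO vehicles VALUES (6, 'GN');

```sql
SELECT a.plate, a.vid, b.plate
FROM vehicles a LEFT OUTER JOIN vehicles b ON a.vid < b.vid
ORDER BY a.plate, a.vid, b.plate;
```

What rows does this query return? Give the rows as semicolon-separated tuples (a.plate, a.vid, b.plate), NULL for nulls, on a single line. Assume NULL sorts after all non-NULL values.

(BQ, NULL, NULL); (DM, 2, FL); (DM, 2, GN); (DM, 2, JV); (DM, 2, OC); (FL, 8, NULL); (GN, 6, FL); (GN, 6, OC); (JV, 6, FL); (JV, 6, OC); (OC, 8, NULL)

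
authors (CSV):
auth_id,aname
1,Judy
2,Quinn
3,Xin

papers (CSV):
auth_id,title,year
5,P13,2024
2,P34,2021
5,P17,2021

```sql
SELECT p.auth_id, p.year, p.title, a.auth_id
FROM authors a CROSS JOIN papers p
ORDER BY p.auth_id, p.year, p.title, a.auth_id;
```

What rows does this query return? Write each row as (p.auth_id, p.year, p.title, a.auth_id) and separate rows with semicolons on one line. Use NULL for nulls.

CROSS JOIN pairs every row of `authors` with every row of `papers`: 3 × 3 = 9 rows.
After projecting and ordering:
p.auth_id | p.year | p.title | a.auth_id
2 | 2021 | P34 | 1
2 | 2021 | P34 | 2
2 | 2021 | P34 | 3
5 | 2021 | P17 | 1
5 | 2021 | P17 | 2
5 | 2021 | P17 | 3
5 | 2024 | P13 | 1
5 | 2024 | P13 | 2
5 | 2024 | P13 | 3

(2, 2021, P34, 1); (2, 2021, P34, 2); (2, 2021, P34, 3); (5, 2021, P17, 1); (5, 2021, P17, 2); (5, 2021, P17, 3); (5, 2024, P13, 1); (5, 2024, P13, 2); (5, 2024, P13, 3)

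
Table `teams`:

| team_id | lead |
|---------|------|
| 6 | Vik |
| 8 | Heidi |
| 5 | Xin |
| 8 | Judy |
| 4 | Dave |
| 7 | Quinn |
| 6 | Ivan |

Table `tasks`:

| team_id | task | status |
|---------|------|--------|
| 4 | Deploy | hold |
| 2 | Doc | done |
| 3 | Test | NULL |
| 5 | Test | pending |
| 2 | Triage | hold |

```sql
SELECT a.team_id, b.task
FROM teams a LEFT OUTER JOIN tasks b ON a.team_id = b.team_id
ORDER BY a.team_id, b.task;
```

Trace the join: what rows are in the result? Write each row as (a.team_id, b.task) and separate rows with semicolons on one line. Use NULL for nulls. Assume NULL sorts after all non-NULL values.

LEFT JOIN keeps every row from `teams`; unmatched rows get NULL for `tasks`'s columns.
Matching on a.team_id = b.team_id.
Matched pairs: 2; unmatched a rows kept: 5.

(4, Deploy); (5, Test); (6, NULL); (6, NULL); (7, NULL); (8, NULL); (8, NULL)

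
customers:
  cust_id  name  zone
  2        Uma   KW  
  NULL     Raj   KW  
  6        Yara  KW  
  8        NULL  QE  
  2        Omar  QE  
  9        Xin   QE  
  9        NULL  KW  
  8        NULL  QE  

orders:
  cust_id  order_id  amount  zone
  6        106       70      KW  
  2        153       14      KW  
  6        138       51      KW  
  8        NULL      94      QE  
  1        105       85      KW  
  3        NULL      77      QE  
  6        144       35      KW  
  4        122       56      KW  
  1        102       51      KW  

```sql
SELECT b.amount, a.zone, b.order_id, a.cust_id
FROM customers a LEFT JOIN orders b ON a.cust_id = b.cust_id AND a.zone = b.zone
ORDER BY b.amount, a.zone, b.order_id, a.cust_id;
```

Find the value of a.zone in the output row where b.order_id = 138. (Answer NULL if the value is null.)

KW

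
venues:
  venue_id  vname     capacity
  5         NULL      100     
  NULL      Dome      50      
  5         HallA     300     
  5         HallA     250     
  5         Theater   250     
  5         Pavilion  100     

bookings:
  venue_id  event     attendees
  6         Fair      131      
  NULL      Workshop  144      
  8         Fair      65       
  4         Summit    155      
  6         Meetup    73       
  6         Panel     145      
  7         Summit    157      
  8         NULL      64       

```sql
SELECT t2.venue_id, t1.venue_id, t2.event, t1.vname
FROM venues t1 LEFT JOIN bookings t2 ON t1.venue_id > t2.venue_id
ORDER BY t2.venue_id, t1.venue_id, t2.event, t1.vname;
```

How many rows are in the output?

6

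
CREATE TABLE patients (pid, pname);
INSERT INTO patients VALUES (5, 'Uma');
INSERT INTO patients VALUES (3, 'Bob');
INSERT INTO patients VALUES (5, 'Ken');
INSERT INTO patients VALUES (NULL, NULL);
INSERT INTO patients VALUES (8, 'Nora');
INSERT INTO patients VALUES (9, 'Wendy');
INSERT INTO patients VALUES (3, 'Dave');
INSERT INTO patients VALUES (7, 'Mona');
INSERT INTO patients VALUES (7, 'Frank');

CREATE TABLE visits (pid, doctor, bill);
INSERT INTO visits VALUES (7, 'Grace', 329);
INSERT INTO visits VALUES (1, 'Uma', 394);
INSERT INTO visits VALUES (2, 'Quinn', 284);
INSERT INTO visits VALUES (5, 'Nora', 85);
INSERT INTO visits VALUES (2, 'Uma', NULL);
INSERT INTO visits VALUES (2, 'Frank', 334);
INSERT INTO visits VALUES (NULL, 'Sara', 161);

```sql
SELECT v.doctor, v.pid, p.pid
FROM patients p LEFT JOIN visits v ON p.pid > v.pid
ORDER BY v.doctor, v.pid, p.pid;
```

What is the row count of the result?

39

LEFT JOIN keeps every row from `patients`; unmatched rows get NULL for `visits`'s columns.
Matching on p.pid > v.pid. A NULL in a compared column never satisfies the condition.
- p[0] pid=5 → 4 match(es) in v → 4 row(s).
- p[1] pid=3 → 4 match(es) in v → 4 row(s).
- p[2] pid=5 → 4 match(es) in v → 4 row(s).
- p[3] pid=NULL → no match; kept with NULLs on the v side.
- p[4] pid=8 → 6 match(es) in v → 6 row(s).
- p[5] pid=9 → 6 match(es) in v → 6 row(s).
- p[6] pid=3 → 4 match(es) in v → 4 row(s).
- p[7] pid=7 → 5 match(es) in v → 5 row(s).
- p[8] pid=7 → 5 match(es) in v → 5 row(s).
Total: 38 matched + 1 padded = 39 rows.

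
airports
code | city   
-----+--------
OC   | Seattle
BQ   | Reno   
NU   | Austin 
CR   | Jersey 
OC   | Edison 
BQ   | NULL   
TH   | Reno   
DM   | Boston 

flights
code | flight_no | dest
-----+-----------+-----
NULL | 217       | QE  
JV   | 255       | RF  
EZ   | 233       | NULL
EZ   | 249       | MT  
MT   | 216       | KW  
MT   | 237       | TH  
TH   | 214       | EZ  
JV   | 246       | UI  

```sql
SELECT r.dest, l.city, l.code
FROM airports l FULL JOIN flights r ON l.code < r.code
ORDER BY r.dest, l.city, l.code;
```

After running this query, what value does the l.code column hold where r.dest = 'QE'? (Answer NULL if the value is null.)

FULL OUTER JOIN keeps every row from both sides; unmatched rows get NULL for the other side's columns.
Matching on l.code < r.code. A NULL in a compared column never satisfies the condition.
- l[0] code=OC → 1 match(es) in r → 1 row(s).
- l[1] code=BQ → 7 match(es) in r → 7 row(s).
- l[2] code=NU → 1 match(es) in r → 1 row(s).
- l[3] code=CR → 7 match(es) in r → 7 row(s).
- l[4] code=OC → 1 match(es) in r → 1 row(s).
- l[5] code=BQ → 7 match(es) in r → 7 row(s).
- l[6] code=TH → no match; kept with NULLs on the r side.
- l[7] code=DM → 7 match(es) in r → 7 row(s).
- 1 row(s) from r found no l partner → padded with NULL.

NULL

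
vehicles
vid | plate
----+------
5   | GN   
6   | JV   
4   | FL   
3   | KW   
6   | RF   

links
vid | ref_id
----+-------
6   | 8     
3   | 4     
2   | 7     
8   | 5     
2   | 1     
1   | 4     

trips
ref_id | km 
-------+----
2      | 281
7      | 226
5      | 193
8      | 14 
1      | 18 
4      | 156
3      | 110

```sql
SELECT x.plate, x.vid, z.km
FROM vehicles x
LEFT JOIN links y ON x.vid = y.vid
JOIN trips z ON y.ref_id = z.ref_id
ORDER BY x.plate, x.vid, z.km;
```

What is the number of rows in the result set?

Step 1 — x LEFT JOIN y on vid → 5 row(s).
Then INNER JOIN `trips z` on ref_id: keep only rows whose y.ref_id appears in z.
Result: 3 row(s).

3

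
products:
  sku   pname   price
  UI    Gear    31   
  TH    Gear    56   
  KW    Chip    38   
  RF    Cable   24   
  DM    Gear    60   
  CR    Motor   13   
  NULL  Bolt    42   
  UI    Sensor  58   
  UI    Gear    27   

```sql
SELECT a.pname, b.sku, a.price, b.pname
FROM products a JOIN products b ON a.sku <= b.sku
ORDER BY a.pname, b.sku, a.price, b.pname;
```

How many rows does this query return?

INNER JOIN keeps only pairs where the ON condition holds.
Matching on a.sku <= b.sku. A NULL in a compared column never satisfies the condition.
- a[0] sku=UI → 3 match(es) in b → 3 row(s).
- a[1] sku=TH → 4 match(es) in b → 4 row(s).
- a[2] sku=KW → 6 match(es) in b → 6 row(s).
- a[3] sku=RF → 5 match(es) in b → 5 row(s).
- a[4] sku=DM → 7 match(es) in b → 7 row(s).
- a[5] sku=CR → 8 match(es) in b → 8 row(s).
- a[6] sku=NULL → no match; dropped.
- a[7] sku=UI → 3 match(es) in b → 3 row(s).
- a[8] sku=UI → 3 match(es) in b → 3 row(s).
Total: 39 rows.

39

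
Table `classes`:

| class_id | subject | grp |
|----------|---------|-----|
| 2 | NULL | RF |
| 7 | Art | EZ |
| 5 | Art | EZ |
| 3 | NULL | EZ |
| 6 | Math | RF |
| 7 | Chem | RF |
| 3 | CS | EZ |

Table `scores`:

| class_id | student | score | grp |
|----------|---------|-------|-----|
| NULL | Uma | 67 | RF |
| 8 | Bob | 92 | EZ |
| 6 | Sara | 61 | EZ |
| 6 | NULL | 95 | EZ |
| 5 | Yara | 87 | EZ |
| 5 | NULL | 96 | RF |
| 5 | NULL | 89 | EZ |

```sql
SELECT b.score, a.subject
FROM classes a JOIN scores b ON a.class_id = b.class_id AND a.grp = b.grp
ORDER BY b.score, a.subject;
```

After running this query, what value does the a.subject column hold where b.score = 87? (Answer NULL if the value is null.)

Art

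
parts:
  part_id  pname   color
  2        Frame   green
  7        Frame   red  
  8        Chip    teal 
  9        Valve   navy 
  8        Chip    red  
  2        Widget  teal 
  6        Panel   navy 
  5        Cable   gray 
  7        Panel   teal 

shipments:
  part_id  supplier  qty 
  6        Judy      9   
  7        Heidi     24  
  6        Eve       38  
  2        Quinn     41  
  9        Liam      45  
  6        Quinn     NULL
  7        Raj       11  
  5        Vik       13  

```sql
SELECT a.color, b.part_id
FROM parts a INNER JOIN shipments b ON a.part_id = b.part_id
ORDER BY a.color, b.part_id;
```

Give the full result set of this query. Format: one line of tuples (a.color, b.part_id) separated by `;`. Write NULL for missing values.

(gray, 5); (green, 2); (navy, 6); (navy, 6); (navy, 6); (navy, 9); (red, 7); (red, 7); (teal, 2); (teal, 7); (teal, 7)

INNER JOIN keeps only pairs where the ON condition holds.
Matching on a.part_id = b.part_id.
- a[0] part_id=2 → 1 match(es) in b → 1 row(s).
- a[1] part_id=7 → 2 match(es) in b → 2 row(s).
- a[2] part_id=8 → no match; dropped.
- a[3] part_id=9 → 1 match(es) in b → 1 row(s).
- a[4] part_id=8 → no match; dropped.
- a[5] part_id=2 → 1 match(es) in b → 1 row(s).
- a[6] part_id=6 → 3 match(es) in b → 3 row(s).
- a[7] part_id=5 → 1 match(es) in b → 1 row(s).
- a[8] part_id=7 → 2 match(es) in b → 2 row(s).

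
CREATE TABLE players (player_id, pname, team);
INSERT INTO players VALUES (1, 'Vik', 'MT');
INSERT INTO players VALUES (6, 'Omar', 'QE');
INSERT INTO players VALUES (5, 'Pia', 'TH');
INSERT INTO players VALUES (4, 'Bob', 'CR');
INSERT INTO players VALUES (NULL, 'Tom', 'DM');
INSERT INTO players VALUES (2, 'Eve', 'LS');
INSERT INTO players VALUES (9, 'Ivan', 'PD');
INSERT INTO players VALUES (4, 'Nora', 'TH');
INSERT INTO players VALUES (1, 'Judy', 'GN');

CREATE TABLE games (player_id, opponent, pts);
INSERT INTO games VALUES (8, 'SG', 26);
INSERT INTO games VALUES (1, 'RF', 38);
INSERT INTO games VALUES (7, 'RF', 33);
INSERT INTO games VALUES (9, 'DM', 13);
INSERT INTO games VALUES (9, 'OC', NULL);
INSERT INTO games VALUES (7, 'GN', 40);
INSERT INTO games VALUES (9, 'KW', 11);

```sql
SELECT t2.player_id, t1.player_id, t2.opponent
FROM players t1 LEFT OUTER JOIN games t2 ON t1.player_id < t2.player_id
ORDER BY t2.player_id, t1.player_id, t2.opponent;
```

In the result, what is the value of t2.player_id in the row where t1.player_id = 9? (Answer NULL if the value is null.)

NULL

LEFT JOIN keeps every row from `players`; unmatched rows get NULL for `games`'s columns.
Matching on t1.player_id < t2.player_id. A NULL in a compared column never satisfies the condition.
- t1 (player_id=1) pairs with 6 row(s) of t2.
- t1 (player_id=6) pairs with 6 row(s) of t2.
- t1 (player_id=5) pairs with 6 row(s) of t2.
- t1 (player_id=4) pairs with 6 row(s) of t2.
- t1 (player_id=NULL) has no partner → padded with NULL.
- t1 (player_id=2) pairs with 6 row(s) of t2.
- t1 (player_id=9) has no partner → padded with NULL.
- t1 (player_id=4) pairs with 6 row(s) of t2.
- t1 (player_id=1) pairs with 6 row(s) of t2.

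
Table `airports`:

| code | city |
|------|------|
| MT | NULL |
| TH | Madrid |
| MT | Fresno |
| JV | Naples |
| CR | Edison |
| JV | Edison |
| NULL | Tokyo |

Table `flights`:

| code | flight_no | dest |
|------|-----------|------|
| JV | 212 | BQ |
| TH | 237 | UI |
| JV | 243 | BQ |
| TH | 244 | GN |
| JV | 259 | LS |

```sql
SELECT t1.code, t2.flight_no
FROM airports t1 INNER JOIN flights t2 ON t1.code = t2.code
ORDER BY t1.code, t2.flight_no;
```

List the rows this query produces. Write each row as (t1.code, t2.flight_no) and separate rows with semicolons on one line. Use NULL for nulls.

(JV, 212); (JV, 212); (JV, 243); (JV, 243); (JV, 259); (JV, 259); (TH, 237); (TH, 244)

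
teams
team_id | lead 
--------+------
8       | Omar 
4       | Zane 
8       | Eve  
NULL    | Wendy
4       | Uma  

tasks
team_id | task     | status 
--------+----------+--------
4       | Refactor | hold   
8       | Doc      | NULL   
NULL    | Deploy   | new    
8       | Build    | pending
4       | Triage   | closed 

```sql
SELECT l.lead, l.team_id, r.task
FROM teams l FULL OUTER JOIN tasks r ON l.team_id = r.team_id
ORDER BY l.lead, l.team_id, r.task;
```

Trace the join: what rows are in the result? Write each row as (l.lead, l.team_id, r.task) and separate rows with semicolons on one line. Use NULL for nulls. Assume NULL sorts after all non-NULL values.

(Eve, 8, Build); (Eve, 8, Doc); (Omar, 8, Build); (Omar, 8, Doc); (Uma, 4, Refactor); (Uma, 4, Triage); (Wendy, NULL, NULL); (Zane, 4, Refactor); (Zane, 4, Triage); (NULL, NULL, Deploy)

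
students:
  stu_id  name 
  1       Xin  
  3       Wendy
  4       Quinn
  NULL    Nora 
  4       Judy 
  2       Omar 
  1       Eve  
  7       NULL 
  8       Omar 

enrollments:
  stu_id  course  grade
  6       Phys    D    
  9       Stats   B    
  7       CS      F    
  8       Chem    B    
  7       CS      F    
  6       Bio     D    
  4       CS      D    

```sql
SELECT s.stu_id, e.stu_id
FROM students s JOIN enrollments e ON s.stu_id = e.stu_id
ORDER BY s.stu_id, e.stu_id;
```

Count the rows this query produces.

INNER JOIN keeps only pairs where the ON condition holds.
Matching on s.stu_id = e.stu_id. A NULL in a compared column never satisfies the condition.
- s row (stu_id=1): no match → dropped.
- s row (stu_id=3): no match → dropped.
- s row (stu_id=4): matches 1 e row(s) → 1 output row(s).
- s row (stu_id=NULL): no match → dropped.
- s row (stu_id=4): matches 1 e row(s) → 1 output row(s).
- s row (stu_id=2): no match → dropped.
- s row (stu_id=1): no match → dropped.
- s row (stu_id=7): matches 2 e row(s) → 2 output row(s).
- s row (stu_id=8): matches 1 e row(s) → 1 output row(s).
Total: 5 rows.

5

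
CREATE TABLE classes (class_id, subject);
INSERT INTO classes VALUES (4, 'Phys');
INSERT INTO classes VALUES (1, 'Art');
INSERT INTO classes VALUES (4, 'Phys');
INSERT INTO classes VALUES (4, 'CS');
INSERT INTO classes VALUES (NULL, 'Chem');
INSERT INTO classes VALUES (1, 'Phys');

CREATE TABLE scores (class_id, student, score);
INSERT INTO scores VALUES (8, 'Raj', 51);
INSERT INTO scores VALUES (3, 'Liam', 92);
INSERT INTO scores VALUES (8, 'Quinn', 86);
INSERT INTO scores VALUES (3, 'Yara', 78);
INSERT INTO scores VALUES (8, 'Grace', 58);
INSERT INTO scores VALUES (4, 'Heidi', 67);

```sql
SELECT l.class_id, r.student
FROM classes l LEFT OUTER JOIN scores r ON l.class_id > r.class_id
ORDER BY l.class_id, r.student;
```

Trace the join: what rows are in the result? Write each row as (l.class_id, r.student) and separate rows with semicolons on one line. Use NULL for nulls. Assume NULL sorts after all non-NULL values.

(1, NULL); (1, NULL); (4, Liam); (4, Liam); (4, Liam); (4, Yara); (4, Yara); (4, Yara); (NULL, NULL)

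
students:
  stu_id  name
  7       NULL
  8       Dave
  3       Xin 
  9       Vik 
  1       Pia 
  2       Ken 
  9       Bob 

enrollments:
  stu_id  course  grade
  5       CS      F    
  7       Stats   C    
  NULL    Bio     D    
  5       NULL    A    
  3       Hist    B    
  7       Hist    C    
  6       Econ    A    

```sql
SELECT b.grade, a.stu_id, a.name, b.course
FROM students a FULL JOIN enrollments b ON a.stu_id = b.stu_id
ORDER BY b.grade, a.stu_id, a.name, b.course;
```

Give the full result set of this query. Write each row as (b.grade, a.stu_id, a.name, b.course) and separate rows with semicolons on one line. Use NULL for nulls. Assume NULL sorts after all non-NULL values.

(A, NULL, NULL, Econ); (A, NULL, NULL, NULL); (B, 3, Xin, Hist); (C, 7, NULL, Hist); (C, 7, NULL, Stats); (D, NULL, NULL, Bio); (F, NULL, NULL, CS); (NULL, 1, Pia, NULL); (NULL, 2, Ken, NULL); (NULL, 8, Dave, NULL); (NULL, 9, Bob, NULL); (NULL, 9, Vik, NULL)

FULL OUTER JOIN keeps every row from both sides; unmatched rows get NULL for the other side's columns.
Matching on a.stu_id = b.stu_id. A NULL in a compared column never satisfies the condition.
- a row (stu_id=7): matches 2 b row(s) → 2 output row(s).
- a row (stu_id=8): no match → kept, b columns NULL.
- a row (stu_id=3): matches 1 b row(s) → 1 output row(s).
- a row (stu_id=9): no match → kept, b columns NULL.
- a row (stu_id=1): no match → kept, b columns NULL.
- a row (stu_id=2): no match → kept, b columns NULL.
- a row (stu_id=9): no match → kept, b columns NULL.
- 4 row(s) from b found no a partner → padded with NULL.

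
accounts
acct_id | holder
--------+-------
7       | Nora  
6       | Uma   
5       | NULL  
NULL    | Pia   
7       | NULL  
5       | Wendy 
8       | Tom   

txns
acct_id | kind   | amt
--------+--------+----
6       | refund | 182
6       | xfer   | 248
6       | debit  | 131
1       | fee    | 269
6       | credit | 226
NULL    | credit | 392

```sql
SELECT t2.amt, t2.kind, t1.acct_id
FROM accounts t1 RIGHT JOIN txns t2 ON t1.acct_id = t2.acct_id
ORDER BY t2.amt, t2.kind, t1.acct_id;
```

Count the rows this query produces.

6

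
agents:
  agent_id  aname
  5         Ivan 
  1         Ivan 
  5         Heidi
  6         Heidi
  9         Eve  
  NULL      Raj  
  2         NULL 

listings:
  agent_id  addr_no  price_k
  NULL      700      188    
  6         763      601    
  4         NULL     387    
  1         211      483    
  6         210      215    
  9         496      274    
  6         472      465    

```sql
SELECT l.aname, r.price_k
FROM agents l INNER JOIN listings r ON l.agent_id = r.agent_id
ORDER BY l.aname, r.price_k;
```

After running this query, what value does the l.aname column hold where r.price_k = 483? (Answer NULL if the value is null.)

Ivan

INNER JOIN keeps only pairs where the ON condition holds.
Matching on l.agent_id = r.agent_id. A NULL in a compared column never satisfies the condition.
- agent_id=5: no matching r row, dropped.
- agent_id=1: 1 matching r row(s), so 1 row(s) emitted.
- agent_id=5: no matching r row, dropped.
- agent_id=6: 3 matching r row(s), so 3 row(s) emitted.
- agent_id=9: 1 matching r row(s), so 1 row(s) emitted.
- agent_id=NULL: no matching r row, dropped.
- agent_id=2: no matching r row, dropped.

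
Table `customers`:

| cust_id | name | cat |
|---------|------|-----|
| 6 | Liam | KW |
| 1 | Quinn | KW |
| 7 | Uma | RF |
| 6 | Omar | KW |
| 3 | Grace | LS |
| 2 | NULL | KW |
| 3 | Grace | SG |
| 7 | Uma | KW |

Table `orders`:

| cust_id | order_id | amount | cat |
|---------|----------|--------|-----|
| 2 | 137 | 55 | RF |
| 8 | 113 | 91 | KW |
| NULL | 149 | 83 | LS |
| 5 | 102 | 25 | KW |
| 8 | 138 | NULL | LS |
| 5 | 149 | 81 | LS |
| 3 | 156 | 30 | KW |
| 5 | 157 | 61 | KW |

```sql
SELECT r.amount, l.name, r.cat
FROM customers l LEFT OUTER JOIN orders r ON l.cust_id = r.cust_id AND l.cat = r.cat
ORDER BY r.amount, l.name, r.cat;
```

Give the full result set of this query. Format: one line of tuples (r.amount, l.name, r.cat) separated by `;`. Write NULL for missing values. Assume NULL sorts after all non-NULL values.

(NULL, Grace, NULL); (NULL, Grace, NULL); (NULL, Liam, NULL); (NULL, Omar, NULL); (NULL, Quinn, NULL); (NULL, Uma, NULL); (NULL, Uma, NULL); (NULL, NULL, NULL)

LEFT JOIN keeps every row from `customers`; unmatched rows get NULL for `orders`'s columns.
Matching on l.cust_id = r.cust_id AND l.cat = r.cat. A NULL in a compared column never satisfies the condition.
Matched pairs: 0; unmatched l rows kept: 8.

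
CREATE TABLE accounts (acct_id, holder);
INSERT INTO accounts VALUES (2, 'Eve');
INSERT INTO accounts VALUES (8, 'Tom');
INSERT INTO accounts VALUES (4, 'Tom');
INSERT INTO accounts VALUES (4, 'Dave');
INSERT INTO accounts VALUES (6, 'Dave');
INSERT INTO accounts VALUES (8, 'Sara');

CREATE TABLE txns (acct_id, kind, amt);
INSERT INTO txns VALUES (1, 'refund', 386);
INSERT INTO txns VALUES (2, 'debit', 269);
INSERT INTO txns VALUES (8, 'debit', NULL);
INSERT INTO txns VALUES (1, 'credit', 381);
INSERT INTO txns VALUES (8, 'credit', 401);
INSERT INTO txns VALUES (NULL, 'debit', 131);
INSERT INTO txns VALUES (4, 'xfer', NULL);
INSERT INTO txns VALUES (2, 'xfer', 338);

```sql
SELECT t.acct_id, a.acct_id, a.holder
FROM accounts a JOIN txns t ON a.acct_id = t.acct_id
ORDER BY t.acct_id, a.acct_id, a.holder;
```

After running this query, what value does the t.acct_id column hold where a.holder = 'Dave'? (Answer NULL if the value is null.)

4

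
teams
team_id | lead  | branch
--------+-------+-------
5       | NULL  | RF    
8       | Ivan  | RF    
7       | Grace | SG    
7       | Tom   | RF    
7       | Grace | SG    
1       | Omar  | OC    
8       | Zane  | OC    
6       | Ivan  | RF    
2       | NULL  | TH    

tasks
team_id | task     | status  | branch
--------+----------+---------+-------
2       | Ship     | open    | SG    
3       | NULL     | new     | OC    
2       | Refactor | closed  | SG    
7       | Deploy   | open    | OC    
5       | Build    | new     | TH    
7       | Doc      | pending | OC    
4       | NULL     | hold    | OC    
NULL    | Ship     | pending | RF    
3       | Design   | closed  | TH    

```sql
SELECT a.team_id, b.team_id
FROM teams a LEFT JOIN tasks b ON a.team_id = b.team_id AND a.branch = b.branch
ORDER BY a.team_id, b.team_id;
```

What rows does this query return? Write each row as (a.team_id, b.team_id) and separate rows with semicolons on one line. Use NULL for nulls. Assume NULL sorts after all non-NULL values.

LEFT JOIN keeps every row from `teams`; unmatched rows get NULL for `tasks`'s columns.
Matching on a.team_id = b.team_id AND a.branch = b.branch. A NULL in a compared column never satisfies the condition.
Matched pairs: 0; unmatched a rows kept: 9.

(1, NULL); (2, NULL); (5, NULL); (6, NULL); (7, NULL); (7, NULL); (7, NULL); (8, NULL); (8, NULL)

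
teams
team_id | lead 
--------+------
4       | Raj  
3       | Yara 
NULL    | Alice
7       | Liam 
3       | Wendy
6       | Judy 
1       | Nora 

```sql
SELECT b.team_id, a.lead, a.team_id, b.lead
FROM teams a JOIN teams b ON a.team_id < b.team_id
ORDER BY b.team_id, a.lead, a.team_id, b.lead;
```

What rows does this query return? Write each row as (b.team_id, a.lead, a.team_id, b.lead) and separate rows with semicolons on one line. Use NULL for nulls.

(3, Nora, 1, Wendy); (3, Nora, 1, Yara); (4, Nora, 1, Raj); (4, Wendy, 3, Raj); (4, Yara, 3, Raj); (6, Nora, 1, Judy); (6, Raj, 4, Judy); (6, Wendy, 3, Judy); (6, Yara, 3, Judy); (7, Judy, 6, Liam); (7, Nora, 1, Liam); (7, Raj, 4, Liam); (7, Wendy, 3, Liam); (7, Yara, 3, Liam)

INNER JOIN keeps only pairs where the ON condition holds.
Matching on a.team_id < b.team_id. A NULL in a compared column never satisfies the condition.
- team_id=4: 2 matching b row(s), so 2 row(s) emitted.
- team_id=3: 3 matching b row(s), so 3 row(s) emitted.
- team_id=NULL: no matching b row, dropped.
- team_id=7: no matching b row, dropped.
- team_id=3: 3 matching b row(s), so 3 row(s) emitted.
- team_id=6: 1 matching b row(s), so 1 row(s) emitted.
- team_id=1: 5 matching b row(s), so 5 row(s) emitted.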